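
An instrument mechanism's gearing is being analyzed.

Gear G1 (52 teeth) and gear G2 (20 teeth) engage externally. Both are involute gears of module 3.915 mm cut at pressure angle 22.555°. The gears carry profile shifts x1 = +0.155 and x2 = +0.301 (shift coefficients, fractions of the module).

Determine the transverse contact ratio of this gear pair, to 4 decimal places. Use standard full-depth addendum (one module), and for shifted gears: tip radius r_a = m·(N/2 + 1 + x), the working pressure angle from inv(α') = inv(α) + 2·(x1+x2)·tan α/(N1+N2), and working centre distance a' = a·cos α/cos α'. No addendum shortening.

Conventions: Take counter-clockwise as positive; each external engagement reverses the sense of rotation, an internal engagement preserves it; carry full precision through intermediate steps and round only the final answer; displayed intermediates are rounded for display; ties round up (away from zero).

topology: single-mesh involute geometry — m = 3.915, 52T/20T pair
base radii: r_b1 = 94.004262, r_b2 = 36.155485
tip radii: r_a1 = 106.311825, r_a2 = 44.243415
inv(α') = inv(22.555°) + 2·(+0.155+0.301)·tan α/(52+20) = 0.02694058  ⇒  α' = 24.16944°
a' = a·cos α / cos α' = 140.9400·cos 22.555°/cos 24.16944° = 142.666054
action lengths: √(r_a1²−r_b1²) = 49.652824, √(r_a2²−r_b2²) = 25.500209
base pitch p_b = π·m·cos α = 11.358581
CR = (49.652824 + 25.500209 − 142.666054·sin 24.16944°)/11.358581 = 1.473805
contact ratio ≈ 1.4738

1.4738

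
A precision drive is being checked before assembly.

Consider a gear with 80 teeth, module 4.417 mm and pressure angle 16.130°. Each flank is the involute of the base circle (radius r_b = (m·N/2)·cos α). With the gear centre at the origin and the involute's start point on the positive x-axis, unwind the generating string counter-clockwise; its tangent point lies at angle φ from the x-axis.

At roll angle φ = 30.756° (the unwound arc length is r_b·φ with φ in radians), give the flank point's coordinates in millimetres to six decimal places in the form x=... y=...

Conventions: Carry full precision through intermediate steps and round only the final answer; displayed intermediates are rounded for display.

class = single-mesh tooth geometry [base-circle involute, m = 4.417, 80T]
pitch radius r_p = m·N/2 = 4.417·80/2 = 176.680000
base radius r_b = r_p·cos α = 176.680000·cos 16.130° = 169.724783
roll angle φ = 30.756° = 0.53679346 rad
x = r_b·(cos φ + φ·sin φ) = 192.444136
y = r_b·(sin φ − φ·cos φ) = 8.501188

x=192.444136 y=8.501188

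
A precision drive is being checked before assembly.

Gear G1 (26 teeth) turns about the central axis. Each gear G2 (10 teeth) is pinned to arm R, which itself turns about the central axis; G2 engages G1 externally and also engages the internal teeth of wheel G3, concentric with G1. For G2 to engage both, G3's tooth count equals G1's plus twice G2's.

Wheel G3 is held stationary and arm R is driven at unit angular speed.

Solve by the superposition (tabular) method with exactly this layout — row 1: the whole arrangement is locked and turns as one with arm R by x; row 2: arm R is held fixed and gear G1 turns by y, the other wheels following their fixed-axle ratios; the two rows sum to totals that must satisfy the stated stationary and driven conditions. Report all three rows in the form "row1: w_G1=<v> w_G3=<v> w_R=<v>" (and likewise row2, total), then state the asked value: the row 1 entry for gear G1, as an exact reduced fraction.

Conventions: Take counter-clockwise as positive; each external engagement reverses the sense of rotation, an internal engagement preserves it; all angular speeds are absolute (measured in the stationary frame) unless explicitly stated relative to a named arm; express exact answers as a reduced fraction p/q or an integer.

class = planetary set [G3 = 26+2·10 = 46; Willis about the carrier]
row 1: whole set turns with the arm by x
row 2 (arm held, sun turns y): ω_ring = −(26/46)·y, ω_arm = 0
boundary: total ω_ring = x − (26/46)·y = 0 and total ω_arm = x = 1  ⇒  y = 23/13, x = 1
row 2 ring = −(26/46)·23/13 = -1
totals (row 1 + row 2): sun 1 + 23/13 = 36/13, ring 1 + (-1) = 0, arm 1 + 0 = 1
asked cell (row1, sun) = 1

row1: w_G1=1 w_G3=1 w_R=1
row2: w_G1=23/13 w_G3=-1 w_R=0
total: w_G1=36/13 w_G3=0 w_R=1
asked value: 1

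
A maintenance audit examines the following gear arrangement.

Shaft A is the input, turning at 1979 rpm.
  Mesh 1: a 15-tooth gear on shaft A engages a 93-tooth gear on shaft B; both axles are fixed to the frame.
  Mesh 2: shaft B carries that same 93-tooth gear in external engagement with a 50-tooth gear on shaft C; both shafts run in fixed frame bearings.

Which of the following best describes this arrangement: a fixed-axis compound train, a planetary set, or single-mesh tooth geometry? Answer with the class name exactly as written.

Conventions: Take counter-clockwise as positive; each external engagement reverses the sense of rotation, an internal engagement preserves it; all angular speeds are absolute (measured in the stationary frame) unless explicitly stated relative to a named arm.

class = fixed-axis compound train [2 meshes; 2 ratios multiply, 2 sense flips]
classification: fixed-axis compound train

fixed-axis compound train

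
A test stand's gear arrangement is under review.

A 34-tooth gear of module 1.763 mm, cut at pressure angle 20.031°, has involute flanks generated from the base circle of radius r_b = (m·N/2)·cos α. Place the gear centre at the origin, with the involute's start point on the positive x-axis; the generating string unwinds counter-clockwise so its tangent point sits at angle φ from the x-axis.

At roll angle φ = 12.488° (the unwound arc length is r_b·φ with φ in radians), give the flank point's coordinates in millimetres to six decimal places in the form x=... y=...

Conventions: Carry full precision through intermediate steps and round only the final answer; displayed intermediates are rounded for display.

recognized (one wheel, involute flank): single-mesh tooth geometry, m = 1.763, N = 34
pitch radius r_p = m·N/2 = 1.763·34/2 = 29.971000
base radius r_b = r_p·cos α = 29.971000·cos 20.031° = 28.157977
roll angle φ = 12.488° = 0.21795672 rad
x = r_b·(cos φ + φ·sin φ) = 28.818879
y = r_b·(sin φ − φ·cos φ) = 0.096722

x=28.818879 y=0.096722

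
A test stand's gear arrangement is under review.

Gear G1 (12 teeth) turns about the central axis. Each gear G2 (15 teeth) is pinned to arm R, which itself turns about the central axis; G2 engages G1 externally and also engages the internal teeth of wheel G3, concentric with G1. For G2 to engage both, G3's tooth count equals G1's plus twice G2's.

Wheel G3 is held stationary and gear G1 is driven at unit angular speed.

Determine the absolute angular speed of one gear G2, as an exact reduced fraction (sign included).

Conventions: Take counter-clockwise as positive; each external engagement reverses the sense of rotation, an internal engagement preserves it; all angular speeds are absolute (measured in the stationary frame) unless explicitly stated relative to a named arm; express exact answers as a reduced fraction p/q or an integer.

recognized (axles ride arm R): planetary set, 12/15/42 teeth
ring teeth: 12 + 2·15 = 42
12(ω_sun−ω_arm) = −42(ω_ring−ω_arm),  ω_ring = 0, ω_sun = 1
12(1−ω_arm) = −42(0−ω_arm)  ⇒  54·ω_arm = 12  ⇒  ω_arm = 2/9
sun–planet mesh: 12·(1−2/9) = −15·(ω_p−ω_arm)  ⇒  ω_p−ω_arm = -28/45
ω_p = 2/9 − 28/45 = -2/5
exact speed ratio = -2/5

-2/5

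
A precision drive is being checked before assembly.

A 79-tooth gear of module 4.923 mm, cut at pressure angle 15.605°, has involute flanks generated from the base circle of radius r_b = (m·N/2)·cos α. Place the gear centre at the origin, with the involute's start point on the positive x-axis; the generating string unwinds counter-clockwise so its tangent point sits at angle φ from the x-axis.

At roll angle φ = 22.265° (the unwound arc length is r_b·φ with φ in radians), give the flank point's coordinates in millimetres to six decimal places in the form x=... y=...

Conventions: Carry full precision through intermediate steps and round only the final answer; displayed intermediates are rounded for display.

x=200.902381 y=3.608465

class = single-mesh tooth geometry [base-circle involute, m = 4.923, 79T]
pitch radius r_p = m·N/2 = 4.923·79/2 = 194.458500
base radius r_b = r_p·cos α = 194.458500·cos 15.605° = 187.290584
roll angle φ = 22.265° = 0.38859756 rad
x = r_b·(cos φ + φ·sin φ) = 200.902381
y = r_b·(sin φ − φ·cos φ) = 3.608465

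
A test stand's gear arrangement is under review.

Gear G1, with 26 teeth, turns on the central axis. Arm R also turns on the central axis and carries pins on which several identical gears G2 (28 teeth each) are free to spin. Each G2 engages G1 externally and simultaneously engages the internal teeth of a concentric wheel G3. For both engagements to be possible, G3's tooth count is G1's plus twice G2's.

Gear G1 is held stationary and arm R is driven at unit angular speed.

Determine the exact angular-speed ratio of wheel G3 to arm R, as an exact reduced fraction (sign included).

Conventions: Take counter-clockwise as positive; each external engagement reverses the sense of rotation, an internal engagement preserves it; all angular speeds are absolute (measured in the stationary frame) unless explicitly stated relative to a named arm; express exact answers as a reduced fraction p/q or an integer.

54/41

recognized (axles ride arm R): planetary set, 26/28/82 teeth
ring teeth: 26 + 2·28 = 82
26(ω_sun−ω_arm) = −82(ω_ring−ω_arm),  ω_sun = 0, ω_arm = 1
ω_ring = 1 − (26/82)(0−1) = 54/41
ω_out/ω_in = 54/41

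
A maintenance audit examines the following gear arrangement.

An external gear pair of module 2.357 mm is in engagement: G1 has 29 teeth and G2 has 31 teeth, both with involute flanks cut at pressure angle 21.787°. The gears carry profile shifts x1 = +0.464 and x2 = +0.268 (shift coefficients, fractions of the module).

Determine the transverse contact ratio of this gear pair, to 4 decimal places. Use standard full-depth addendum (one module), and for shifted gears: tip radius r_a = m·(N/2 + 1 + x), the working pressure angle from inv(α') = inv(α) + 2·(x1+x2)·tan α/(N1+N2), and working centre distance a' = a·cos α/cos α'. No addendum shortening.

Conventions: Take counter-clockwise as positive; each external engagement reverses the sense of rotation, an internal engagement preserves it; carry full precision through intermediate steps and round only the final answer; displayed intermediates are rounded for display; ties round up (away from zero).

1.4777

single-mesh involute tooth geometry (29T engaging 31T at module 2.357)
base radii: r_b1 = 31.735275, r_b2 = 33.923914
tip radii: r_a1 = 37.627148, r_a2 = 39.522176
inv(α') = inv(21.787°) + 2·(+0.464+0.268)·tan α/(29+31) = 0.02920630  ⇒  α' = 24.79546°
a' = a·cos α / cos α' = 70.7100·cos 21.787°/cos 24.79546° = 72.326959
action lengths: √(r_a1²−r_b1²) = 20.215702, √(r_a2²−r_b2²) = 20.277338
base pitch p_b = π·m·cos α = 6.875814
CR = (20.215702 + 20.277338 − 72.326959·sin 24.79546°)/6.875814 = 1.477723
contact ratio ≈ 1.4777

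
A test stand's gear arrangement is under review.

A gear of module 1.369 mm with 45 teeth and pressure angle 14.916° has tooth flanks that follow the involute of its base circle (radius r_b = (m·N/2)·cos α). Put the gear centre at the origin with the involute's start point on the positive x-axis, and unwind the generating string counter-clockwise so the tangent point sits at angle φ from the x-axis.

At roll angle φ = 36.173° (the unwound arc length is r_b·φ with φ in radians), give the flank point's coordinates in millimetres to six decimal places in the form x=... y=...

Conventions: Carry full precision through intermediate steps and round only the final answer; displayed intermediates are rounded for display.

recognized (one wheel, involute flank): single-mesh tooth geometry, m = 1.369, N = 45
pitch radius r_p = m·N/2 = 1.369·45/2 = 30.802500
base radius r_b = r_p·cos α = 30.802500·cos 14.916° = 29.764586
roll angle φ = 36.173° = 0.63133795 rad
x = r_b·(cos φ + φ·sin φ) = 35.118348
y = r_b·(sin φ − φ·cos φ) = 2.398579

x=35.118348 y=2.398579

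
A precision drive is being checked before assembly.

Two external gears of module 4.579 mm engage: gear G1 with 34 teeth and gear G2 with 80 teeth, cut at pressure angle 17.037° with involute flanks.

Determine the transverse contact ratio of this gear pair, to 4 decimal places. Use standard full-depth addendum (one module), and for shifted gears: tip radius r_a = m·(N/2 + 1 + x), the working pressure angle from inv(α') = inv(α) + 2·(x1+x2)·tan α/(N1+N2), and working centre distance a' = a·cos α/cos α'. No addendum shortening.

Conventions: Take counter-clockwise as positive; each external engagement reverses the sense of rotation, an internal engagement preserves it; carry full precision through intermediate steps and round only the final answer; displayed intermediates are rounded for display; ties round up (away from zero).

1.9342

class = single-mesh tooth geometry [involute pair 34T × 80T, m = 4.579]
base radii: r_b1 = 74.426918, r_b2 = 175.122161
tip radii: r_a1 = 82.422000, r_a2 = 187.739000
no profile shift: α' = α, a' = a
action lengths: √(r_a1²−r_b1²) = 35.412143, √(r_a2²−r_b2²) = 67.662108
base pitch p_b = π·m·cos α = 13.754062
CR = (35.412143 + 67.662108 − 261.003000·sin 17.03700°)/13.754062 = 1.934206
contact ratio ≈ 1.9342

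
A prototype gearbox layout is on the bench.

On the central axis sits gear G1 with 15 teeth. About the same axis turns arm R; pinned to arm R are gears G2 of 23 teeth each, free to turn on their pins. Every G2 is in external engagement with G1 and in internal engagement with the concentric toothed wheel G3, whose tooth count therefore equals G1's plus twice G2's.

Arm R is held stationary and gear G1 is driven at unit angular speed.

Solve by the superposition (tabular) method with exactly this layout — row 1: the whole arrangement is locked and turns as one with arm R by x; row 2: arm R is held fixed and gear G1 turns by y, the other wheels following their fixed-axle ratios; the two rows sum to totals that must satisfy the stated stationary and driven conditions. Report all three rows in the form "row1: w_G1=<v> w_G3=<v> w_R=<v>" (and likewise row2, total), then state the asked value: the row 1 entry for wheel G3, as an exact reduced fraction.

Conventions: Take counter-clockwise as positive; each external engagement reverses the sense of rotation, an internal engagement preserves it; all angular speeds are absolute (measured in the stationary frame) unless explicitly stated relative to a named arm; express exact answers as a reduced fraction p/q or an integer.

row1: w_G1=0 w_G3=0 w_R=0
row2: w_G1=1 w_G3=-15/61 w_R=0
total: w_G1=1 w_G3=-15/61 w_R=0
asked value: 0

topology: planetary set — G1 15T / G2 23T / G3 61T, arm = carrier (Willis)
row 1: whole set turns with the arm by x
row 2 — arm fixed, fixed-axis ratios: sun y, ring −(15/61)·y, arm 0
boundary: total ω_arm = x = 0 and total ω_sun = x + y = 1  ⇒  y = 1, x = 0
row 2 ring = −(15/61)·1 = -15/61
totals (row 1 + row 2): sun 0 + 1 = 1, ring 0 + (-15/61) = -15/61, arm 0 + 0 = 0
asked cell (row1, ring) = 0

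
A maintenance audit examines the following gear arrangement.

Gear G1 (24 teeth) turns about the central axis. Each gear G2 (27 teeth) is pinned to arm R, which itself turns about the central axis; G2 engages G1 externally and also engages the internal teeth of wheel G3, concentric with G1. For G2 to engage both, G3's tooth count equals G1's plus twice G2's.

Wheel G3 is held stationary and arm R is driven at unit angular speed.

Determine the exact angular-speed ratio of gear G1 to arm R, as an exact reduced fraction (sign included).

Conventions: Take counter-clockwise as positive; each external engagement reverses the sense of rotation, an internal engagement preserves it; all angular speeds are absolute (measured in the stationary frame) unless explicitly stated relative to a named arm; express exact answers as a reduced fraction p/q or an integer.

17/4

class = planetary set [G3 = 24+2·27 = 78; Willis about the carrier]
ring teeth: 24 + 2·27 = 78
24(ω_sun−ω_arm) = −78(ω_ring−ω_arm),  ω_ring = 0, ω_arm = 1
ω_sun = 1 − (78/24)(0−1) = 17/4
ω_out/ω_in = 17/4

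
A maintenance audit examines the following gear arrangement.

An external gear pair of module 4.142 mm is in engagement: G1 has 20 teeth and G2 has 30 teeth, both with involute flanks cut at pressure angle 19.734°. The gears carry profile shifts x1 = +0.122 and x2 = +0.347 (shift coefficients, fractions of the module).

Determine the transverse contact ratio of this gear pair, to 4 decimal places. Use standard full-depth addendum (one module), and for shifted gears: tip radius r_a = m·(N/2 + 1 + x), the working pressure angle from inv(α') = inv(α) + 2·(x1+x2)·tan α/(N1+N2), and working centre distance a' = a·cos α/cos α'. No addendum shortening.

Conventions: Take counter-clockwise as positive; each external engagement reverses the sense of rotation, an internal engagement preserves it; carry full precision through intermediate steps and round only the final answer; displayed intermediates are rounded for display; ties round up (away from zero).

recognized (one external pair, fixed centres): single-mesh tooth geometry, m = 4.142, N1 = 20, N2 = 30
base radii: r_b1 = 38.987418, r_b2 = 58.481126
tip radii: r_a1 = 46.067324, r_a2 = 67.709274
inv(α') = inv(19.734°) + 2·(+0.122+0.347)·tan α/(20+30) = 0.02102781  ⇒  α' = 22.33616°
a' = a·cos α / cos α' = 103.5500·cos 19.734°/cos 22.33616° = 105.374809
action lengths: √(r_a1²−r_b1²) = 24.539348, √(r_a2²−r_b2²) = 34.124824
base pitch p_b = π·m·cos α = 12.248258
CR = (24.539348 + 34.124824 − 105.374809·sin 22.33616°)/12.248258 = 1.520015
contact ratio ≈ 1.5200

1.5200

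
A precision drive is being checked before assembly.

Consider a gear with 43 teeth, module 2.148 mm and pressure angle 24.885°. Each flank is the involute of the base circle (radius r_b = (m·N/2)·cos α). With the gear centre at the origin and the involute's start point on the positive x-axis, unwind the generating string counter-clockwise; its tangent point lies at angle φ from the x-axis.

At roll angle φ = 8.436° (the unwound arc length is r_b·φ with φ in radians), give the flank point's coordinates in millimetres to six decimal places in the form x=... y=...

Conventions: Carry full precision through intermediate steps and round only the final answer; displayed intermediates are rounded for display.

single-mesh involute tooth geometry (43T wheel at module 2.148)
pitch radius r_p = m·N/2 = 2.148·43/2 = 46.182000
base radius r_b = r_p·cos α = 46.182000·cos 24.885° = 41.894196
roll angle φ = 8.436° = 0.14723598 rad
x = r_b·(cos φ + φ·sin φ) = 42.345838
y = r_b·(sin φ − φ·cos φ) = 0.044477

x=42.345838 y=0.044477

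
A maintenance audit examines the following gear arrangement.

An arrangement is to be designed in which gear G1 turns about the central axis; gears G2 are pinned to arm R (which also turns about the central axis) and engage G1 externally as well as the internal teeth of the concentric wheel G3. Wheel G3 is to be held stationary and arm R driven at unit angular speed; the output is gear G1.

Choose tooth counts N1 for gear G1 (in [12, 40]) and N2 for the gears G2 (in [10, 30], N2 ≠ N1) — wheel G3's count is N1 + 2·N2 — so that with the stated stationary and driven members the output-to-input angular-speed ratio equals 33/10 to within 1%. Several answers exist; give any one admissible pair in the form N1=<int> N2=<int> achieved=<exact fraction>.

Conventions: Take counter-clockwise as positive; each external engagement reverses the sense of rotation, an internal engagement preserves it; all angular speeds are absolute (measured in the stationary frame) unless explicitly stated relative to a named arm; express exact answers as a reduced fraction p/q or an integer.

N1=20 N2=13 achieved=33/10

design class (target 33/10): planetary set
Willis with ω_ring = 0: ω_sun/ω_arm = (N1+N3)/N1; set equal to 33/10  ⇒  N3/N1 = 33/10 − 1 = 23/10
N3 = N1 + 2·N2  ⇒  N2/N1 = (N3/N1 − 1)/2 = (23/10 − 1)/2 = 13/20
smallest multiple with N1 ≥ 12 and N2 ≥ 10: k = 1  ⇒  N1 = 1·20 = 20, N2 = 1·13 = 13 (N1 ≤ 40, N2 ≤ 30, N2 ≠ N1 ✓), N3 = 20 + 2·13 = 46
check: (N1+N3)/N1 with N1 = 20, N3 = 46 gives 33/10; |achieved − target| = 0 ≤ 33/1000 ✓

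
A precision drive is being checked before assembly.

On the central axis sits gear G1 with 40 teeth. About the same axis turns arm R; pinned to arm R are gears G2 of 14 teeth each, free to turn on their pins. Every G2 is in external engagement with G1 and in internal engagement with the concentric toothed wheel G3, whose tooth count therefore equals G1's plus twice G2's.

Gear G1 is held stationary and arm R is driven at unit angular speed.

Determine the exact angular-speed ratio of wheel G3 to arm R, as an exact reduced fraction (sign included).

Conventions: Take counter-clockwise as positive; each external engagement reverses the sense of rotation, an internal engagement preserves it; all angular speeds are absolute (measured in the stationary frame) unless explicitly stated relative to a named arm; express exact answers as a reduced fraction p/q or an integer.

27/17

class = planetary set [G3 = 40+2·14 = 68; Willis about the carrier]
ring teeth: 40 + 2·14 = 68
40(ω_sun−ω_arm) = −68(ω_ring−ω_arm),  ω_sun = 0, ω_arm = 1
ω_ring = 1 − (40/68)(0−1) = 27/17
ω_out/ω_in = 27/17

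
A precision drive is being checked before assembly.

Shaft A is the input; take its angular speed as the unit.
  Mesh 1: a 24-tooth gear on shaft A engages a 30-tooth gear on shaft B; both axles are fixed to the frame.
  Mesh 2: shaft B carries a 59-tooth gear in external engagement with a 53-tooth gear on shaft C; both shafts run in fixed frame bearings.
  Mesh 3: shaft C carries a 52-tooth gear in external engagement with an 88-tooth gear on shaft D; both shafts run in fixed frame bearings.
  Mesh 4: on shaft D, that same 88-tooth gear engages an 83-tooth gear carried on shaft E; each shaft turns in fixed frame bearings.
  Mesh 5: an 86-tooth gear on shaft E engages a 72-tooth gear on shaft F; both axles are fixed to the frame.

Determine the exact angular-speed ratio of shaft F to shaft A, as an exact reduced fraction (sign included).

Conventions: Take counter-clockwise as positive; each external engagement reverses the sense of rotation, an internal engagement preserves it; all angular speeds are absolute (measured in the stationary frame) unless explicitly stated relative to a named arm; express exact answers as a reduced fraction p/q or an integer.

-131924/197955

class = fixed-axis compound train [5 meshes; 5 ratios multiply, 5 sense flips]
mesh 1 [24T→30T]: running ratio 4/5, sense −
mesh 2 [59T→53T]: running ratio 236/265, sense +
mesh 3 [52T→88T]: running ratio 1534/2915, sense −
mesh 4 [88T→83T]: running ratio 12272/21995, sense +
mesh 5 [86T→72T]: running ratio 131924/197955, sense −
ω_out/ω_in = -131924/197955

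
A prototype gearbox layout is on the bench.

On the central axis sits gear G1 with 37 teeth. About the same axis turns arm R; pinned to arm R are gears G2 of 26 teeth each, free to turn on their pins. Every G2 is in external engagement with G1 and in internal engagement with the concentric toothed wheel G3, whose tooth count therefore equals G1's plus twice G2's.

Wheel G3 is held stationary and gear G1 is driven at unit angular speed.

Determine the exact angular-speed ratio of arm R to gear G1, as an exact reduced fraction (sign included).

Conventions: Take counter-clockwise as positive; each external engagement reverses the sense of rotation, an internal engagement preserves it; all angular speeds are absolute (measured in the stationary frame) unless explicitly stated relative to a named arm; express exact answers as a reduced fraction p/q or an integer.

37/126

topology: planetary set — G1 37T / G2 26T / G3 89T, arm = carrier (Willis)
ring teeth: 37 + 2·26 = 89
37(ω_sun−ω_arm) = −89(ω_ring−ω_arm),  ω_ring = 0, ω_sun = 1
37(1−ω_arm) = −89(0−ω_arm)  ⇒  126·ω_arm = 37  ⇒  ω_arm = 37/126
ω_out/ω_in = 37/126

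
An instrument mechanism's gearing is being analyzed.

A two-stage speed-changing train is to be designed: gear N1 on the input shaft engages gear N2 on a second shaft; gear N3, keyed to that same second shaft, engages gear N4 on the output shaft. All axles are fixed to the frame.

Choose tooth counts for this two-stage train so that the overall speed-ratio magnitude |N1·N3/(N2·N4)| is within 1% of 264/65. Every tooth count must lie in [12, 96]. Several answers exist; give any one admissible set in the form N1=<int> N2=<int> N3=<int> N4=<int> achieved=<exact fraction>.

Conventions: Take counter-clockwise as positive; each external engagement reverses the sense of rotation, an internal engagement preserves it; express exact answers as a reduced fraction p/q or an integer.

topology: fixed-axis compound train — 2 stages, target 264/65
target = 264/65 in lowest terms: an exact hit needs N1·N3 = k·264 and N2·N4 = k·65 for one integer k, every count in [12, 96]; additionally prefer no 1:1 stage (N1 ≠ N2, N3 ≠ N4)
k = 1…2: no 1:1-free in-range split of k·264 and k·65 into factor pairs; take k = 3
k = 3: N1·N3 = 792 = 12·66, N2·N4 = 195 = 13·15
achieved = 12·66/(13·15) = 264/65; |achieved − target| = 0 ≤ 66/1625 ✓

N1=12 N2=13 N3=66 N4=15 achieved=264/65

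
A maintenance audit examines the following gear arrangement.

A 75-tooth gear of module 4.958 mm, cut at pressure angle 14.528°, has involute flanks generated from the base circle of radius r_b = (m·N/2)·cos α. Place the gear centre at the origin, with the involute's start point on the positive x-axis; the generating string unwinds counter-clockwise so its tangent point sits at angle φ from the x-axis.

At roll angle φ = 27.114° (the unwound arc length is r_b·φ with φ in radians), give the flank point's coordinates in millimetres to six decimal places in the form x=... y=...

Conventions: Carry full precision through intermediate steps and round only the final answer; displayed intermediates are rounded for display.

recognized (one wheel, involute flank): single-mesh tooth geometry, m = 4.958, N = 75
pitch radius r_p = m·N/2 = 4.958·75/2 = 185.925000
base radius r_b = r_p·cos α = 185.925000·cos 14.528° = 179.980079
roll angle φ = 27.114° = 0.47322857 rad
x = r_b·(cos φ + φ·sin φ) = 199.018599
y = r_b·(sin φ − φ·cos φ) = 6.216686

x=199.018599 y=6.216686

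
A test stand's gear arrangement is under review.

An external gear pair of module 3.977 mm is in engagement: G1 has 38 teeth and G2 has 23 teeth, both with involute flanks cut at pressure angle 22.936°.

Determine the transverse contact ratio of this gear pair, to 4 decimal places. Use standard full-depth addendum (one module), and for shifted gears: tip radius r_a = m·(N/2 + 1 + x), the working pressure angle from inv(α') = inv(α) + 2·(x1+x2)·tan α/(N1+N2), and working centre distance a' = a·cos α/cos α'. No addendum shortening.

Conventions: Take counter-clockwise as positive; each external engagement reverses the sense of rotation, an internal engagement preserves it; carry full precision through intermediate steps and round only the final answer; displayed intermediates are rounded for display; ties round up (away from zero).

class = single-mesh tooth geometry [involute pair 38T × 23T, m = 3.977]
base radii: r_b1 = 69.589044, r_b2 = 42.119685
tip radii: r_a1 = 79.540000, r_a2 = 49.712500
no profile shift: α' = α, a' = a
action lengths: √(r_a1²−r_b1²) = 38.522416, √(r_a2²−r_b2²) = 26.405772
base pitch p_b = π·m·cos α = 11.506338
CR = (38.522416 + 26.405772 − 121.298500·sin 22.93600°)/11.506338 = 1.534618
contact ratio ≈ 1.5346

1.5346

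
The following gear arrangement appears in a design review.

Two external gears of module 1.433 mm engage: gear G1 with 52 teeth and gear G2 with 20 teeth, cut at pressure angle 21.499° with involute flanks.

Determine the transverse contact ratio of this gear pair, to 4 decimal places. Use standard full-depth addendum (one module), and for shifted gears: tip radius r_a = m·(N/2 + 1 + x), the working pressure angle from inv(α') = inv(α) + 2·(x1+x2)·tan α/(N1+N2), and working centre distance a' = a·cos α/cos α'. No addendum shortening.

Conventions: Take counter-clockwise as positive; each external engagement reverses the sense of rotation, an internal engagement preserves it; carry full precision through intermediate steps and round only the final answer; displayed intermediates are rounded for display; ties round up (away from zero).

1.5962

single-mesh involute tooth geometry (52T engaging 20T at module 1.433)
base radii: r_b1 = 34.665736, r_b2 = 13.332975
tip radii: r_a1 = 38.691000, r_a2 = 15.763000
no profile shift: α' = α, a' = a
action lengths: √(r_a1²−r_b1²) = 17.183720, √(r_a2²−r_b2²) = 8.408563
base pitch p_b = π·m·cos α = 4.188678
CR = (17.183720 + 8.408563 − 51.588000·sin 21.49900°)/4.188678 = 1.596221
contact ratio ≈ 1.5962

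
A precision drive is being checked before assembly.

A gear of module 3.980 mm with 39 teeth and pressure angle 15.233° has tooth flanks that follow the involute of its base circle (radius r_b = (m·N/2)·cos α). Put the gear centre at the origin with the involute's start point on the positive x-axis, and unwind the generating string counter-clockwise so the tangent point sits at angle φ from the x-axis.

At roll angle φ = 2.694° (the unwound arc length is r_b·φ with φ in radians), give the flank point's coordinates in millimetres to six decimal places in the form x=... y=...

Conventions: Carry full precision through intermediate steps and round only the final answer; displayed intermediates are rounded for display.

recognized (one wheel, involute flank): single-mesh tooth geometry, m = 3.980, N = 39
pitch radius r_p = m·N/2 = 3.980·39/2 = 77.610000
base radius r_b = r_p·cos α = 77.610000·cos 15.233° = 74.883198
roll angle φ = 2.694° = 0.04701917 rad
x = r_b·(cos φ + φ·sin φ) = 74.965928
y = r_b·(sin φ − φ·cos φ) = 0.002594

x=74.965928 y=0.002594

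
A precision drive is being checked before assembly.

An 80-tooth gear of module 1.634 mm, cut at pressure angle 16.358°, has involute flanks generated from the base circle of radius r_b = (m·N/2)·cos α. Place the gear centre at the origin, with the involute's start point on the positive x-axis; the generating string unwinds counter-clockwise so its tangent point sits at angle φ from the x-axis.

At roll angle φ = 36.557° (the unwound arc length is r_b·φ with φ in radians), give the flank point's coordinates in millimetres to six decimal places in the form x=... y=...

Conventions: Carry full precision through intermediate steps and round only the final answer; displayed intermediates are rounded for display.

x=74.209516 y=5.212006

recognized (one wheel, involute flank): single-mesh tooth geometry, m = 1.634, N = 80
pitch radius r_p = m·N/2 = 1.634·80/2 = 65.360000
base radius r_b = r_p·cos α = 65.360000·cos 16.358° = 62.714272
roll angle φ = 36.557° = 0.63804001 rad
x = r_b·(cos φ + φ·sin φ) = 74.209516
y = r_b·(sin φ − φ·cos φ) = 5.212006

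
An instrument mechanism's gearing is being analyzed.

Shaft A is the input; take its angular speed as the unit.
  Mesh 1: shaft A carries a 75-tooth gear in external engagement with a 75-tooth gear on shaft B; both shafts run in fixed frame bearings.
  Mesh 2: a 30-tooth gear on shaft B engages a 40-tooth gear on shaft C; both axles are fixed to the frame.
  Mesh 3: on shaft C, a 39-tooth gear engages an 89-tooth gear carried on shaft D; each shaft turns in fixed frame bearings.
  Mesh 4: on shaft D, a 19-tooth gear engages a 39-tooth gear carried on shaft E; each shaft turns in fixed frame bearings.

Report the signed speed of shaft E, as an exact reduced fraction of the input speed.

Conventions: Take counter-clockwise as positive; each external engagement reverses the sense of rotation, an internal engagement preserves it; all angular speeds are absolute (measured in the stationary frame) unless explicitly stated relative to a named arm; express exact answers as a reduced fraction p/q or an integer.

4-mesh fixed-axis compound train (all bearings frame-fixed)
mesh 1 [75T→75T]: |ω|/ω_in = 1×75/75 = 1, sense flips to −
mesh 2 [30T→40T]: |ω|/ω_in = 1×30/40 = 3/4, sense flips to +
mesh 3 [39T→89T]: |ω|/ω_in = (3/4)×39/89 = 117/356, sense flips to −
mesh 4 [19T→39T]: |ω|/ω_in = (117/356)×19/39 = 57/356, sense flips to +
signed output speed (× input speed) = 57/356

57/356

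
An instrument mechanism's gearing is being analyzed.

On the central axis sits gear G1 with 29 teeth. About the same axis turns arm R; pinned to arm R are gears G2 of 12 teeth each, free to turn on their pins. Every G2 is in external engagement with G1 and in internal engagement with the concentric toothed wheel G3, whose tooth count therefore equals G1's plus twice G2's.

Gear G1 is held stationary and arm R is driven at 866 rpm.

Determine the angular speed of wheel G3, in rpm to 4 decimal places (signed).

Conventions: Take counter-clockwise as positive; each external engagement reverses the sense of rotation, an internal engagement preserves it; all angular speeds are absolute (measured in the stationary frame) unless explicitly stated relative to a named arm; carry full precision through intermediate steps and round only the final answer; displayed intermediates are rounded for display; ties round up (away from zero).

planetary set (29T centre, 12T on arm, 53T internal) — Willis relation
normalise by the input: solve with ω_arm = 1, then scale by 866 rpm
ring teeth: 29 + 2·12 = 53
29(ω_sun−ω_arm) = −53(ω_ring−ω_arm),  ω_sun = 0, ω_arm = 1
ω_ring = 1 − (29/53)(0−1) = 82/53
scale: ω_ring = 82/53 × 866 rpm = +1339.8491 rpm

+1339.8491 rpm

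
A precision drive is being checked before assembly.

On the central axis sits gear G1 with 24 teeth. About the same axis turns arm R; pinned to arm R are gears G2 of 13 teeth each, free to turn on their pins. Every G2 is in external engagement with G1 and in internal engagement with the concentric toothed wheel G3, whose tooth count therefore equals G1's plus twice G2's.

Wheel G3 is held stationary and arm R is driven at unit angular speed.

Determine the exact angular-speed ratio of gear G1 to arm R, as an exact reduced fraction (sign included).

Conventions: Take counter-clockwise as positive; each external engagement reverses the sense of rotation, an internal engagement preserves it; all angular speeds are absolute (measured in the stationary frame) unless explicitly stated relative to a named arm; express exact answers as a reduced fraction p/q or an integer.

37/12

planetary set (24T centre, 13T on arm, 50T internal) — Willis relation
ring teeth: 24 + 2·13 = 50
24(ω_sun−ω_arm) = −50(ω_ring−ω_arm),  ω_ring = 0, ω_arm = 1
ω_sun = 1 − (50/24)(0−1) = 37/12
ω_out/ω_in = 37/12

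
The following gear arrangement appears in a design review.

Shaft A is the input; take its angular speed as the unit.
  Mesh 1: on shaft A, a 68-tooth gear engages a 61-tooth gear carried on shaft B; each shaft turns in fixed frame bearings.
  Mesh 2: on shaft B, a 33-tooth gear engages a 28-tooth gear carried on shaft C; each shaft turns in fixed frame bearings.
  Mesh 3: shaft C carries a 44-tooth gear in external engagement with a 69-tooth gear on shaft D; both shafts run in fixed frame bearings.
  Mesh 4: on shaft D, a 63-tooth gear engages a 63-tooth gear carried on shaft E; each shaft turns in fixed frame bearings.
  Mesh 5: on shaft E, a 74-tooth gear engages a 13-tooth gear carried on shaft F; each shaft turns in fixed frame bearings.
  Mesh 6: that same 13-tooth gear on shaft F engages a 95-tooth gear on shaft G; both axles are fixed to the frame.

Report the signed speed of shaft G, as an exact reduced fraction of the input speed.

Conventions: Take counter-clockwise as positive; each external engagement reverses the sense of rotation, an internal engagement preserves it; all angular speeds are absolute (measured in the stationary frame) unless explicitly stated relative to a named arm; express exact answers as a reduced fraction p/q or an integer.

6-mesh fixed-axis compound train (all bearings frame-fixed)
mesh 1 [68T→61T]: |ω|/ω_in = 1×68/61 = 68/61, sense flips to −
mesh 2 [33T→28T]: |ω|/ω_in = (68/61)×33/28 = 561/427, sense flips to +
mesh 3 [44T→69T]: |ω|/ω_in = (561/427)×44/69 = 8228/9821, sense flips to −
mesh 4 [63T→63T]: |ω|/ω_in = (8228/9821)×63/63 = 8228/9821, sense flips to +
mesh 5 [74T→13T]: |ω|/ω_in = (8228/9821)×74/13 = 608872/127673, sense flips to −
mesh 6 [13T→95T]: |ω|/ω_in = (608872/127673)×13/95 = 608872/932995, sense flips to +
signed output speed (× input speed) = 608872/932995

608872/932995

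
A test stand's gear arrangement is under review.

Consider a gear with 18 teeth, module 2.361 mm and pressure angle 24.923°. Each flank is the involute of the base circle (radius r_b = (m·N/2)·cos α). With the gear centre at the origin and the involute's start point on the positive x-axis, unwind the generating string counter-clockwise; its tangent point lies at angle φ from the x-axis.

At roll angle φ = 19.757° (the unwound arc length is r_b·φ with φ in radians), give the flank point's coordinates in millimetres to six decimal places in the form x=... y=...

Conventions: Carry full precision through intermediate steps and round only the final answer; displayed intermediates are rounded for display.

class = single-mesh tooth geometry [base-circle involute, m = 2.361, 18T]
pitch radius r_p = m·N/2 = 2.361·18/2 = 21.249000
base radius r_b = r_p·cos α = 21.249000·cos 24.923° = 19.270185
roll angle φ = 19.757° = 0.34482470 rad
x = r_b·(cos φ + φ·sin φ) = 20.382006
y = r_b·(sin φ − φ·cos φ) = 0.260248

x=20.382006 y=0.260248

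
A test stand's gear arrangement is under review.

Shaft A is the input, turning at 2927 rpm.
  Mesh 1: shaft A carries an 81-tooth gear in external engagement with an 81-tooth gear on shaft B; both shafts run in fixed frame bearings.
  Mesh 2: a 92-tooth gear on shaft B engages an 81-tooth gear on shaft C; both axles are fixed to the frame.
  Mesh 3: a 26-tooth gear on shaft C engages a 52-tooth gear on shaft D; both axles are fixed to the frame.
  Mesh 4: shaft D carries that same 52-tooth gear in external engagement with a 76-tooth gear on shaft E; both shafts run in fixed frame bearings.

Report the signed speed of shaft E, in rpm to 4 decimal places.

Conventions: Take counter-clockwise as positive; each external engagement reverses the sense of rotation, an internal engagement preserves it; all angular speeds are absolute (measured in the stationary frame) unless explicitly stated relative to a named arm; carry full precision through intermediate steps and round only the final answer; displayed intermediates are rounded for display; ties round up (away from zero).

+1137.3268 rpm

recognized (5 fixed axles, 4 meshes): fixed-axis compound train
mesh 1 [81T→81T]: ω = 2927.0000×81/81 = 2927.0000 rpm, sense flips to −
mesh 2 [92T→81T]: ω = 2927.0000×92/81 = 3324.4938 rpm, sense flips to +
mesh 3 [26T→52T]: ω = 3324.4938×26/52 = 1662.2469 rpm, sense flips to −
mesh 4 [52T→76T]: ω = 1662.2469×52/76 = 1137.3268 rpm, sense flips to +
signed output speed = +1137.3268 rpm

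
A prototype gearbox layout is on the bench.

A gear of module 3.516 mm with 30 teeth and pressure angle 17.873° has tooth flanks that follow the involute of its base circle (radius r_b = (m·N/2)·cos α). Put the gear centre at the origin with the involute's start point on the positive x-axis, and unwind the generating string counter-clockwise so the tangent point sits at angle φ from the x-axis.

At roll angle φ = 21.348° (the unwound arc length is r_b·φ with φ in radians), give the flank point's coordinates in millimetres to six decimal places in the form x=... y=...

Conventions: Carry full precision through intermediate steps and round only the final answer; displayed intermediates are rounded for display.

recognized (one wheel, involute flank): single-mesh tooth geometry, m = 3.516, N = 30
pitch radius r_p = m·N/2 = 3.516·30/2 = 52.740000
base radius r_b = r_p·cos α = 52.740000·cos 17.873° = 50.194722
roll angle φ = 21.348° = 0.37259289 rad
x = r_b·(cos φ + φ·sin φ) = 53.558882
y = r_b·(sin φ − φ·cos φ) = 0.853492

x=53.558882 y=0.853492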